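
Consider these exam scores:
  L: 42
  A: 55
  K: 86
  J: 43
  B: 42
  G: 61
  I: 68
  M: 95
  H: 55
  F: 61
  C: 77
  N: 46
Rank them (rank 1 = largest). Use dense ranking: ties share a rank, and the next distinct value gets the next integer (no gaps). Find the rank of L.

9

Sorted (descending): 95, 86, 77, 68, 61, 61, 55, 55, 46, 43, 42, 42
The 2 values of 61 share dense rank 5.
The 2 values of 55 share dense rank 6.
The 2 values of 42 share dense rank 9.
Remaining distinct values take the next consecutive integers.
L has value 42 → rank 9.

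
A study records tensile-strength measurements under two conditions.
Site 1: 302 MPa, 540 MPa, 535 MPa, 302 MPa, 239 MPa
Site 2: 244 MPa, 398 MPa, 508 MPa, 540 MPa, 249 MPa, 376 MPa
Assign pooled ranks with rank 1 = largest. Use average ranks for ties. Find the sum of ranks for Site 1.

Sorted (descending): 540, 540, 535, 508, 398, 376, 302, 302, 249, 244, 239
The 2 values of 540 occupy positions 1–2 → average rank (1+2)/2 = 1.5.
The 2 values of 302 occupy positions 7–8 → average rank (7+8)/2 = 7.5.
Site 1 values → pooled ranks: 302→7.5, 540→1.5, 535→3, 302→7.5, 239→11
Rank sum = 7.5 + 1.5 + 3 + 7.5 + 11 = 30.5

30.5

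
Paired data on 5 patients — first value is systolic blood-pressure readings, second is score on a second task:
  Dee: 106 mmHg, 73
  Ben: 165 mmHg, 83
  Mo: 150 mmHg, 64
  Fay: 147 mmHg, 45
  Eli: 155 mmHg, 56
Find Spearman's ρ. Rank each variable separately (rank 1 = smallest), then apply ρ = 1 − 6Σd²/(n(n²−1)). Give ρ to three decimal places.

Ranks of variable 1: 1, 5, 3, 2, 4
Ranks of variable 2: 4, 5, 3, 1, 2
d = r₁ − r₂: -3, 0, 0, 1, 2
d²: 9, 0, 0, 1, 4; Σd² = 14
ρ = 1 − 6·14/(5·24) = 1 − 84/120 = 0.300

0.300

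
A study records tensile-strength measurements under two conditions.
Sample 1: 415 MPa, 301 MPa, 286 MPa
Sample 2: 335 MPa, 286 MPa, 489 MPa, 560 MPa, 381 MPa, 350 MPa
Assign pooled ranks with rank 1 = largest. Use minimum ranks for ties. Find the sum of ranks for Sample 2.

26

Sorted (descending): 560, 489, 415, 381, 350, 335, 301, 286, 286
The 2 values of 286 occupy positions 8–9 → each gets rank 8.
Sample 2 values → pooled ranks: 335→6, 286→8, 489→2, 560→1, 381→4, 350→5
Rank sum = 6 + 8 + 2 + 1 + 4 + 5 = 26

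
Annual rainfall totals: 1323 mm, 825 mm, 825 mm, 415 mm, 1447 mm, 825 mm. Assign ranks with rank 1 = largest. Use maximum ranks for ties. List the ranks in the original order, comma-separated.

2, 5, 5, 6, 1, 5

Sorted (descending): 1447, 1323, 825, 825, 825, 415
The 3 values of 825 occupy positions 3–5 → each gets rank 5.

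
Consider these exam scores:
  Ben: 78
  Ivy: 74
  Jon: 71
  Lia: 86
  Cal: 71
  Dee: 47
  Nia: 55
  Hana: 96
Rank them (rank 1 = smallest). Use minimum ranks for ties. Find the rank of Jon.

3

Sorted (ascending): 47, 55, 71, 71, 74, 78, 86, 96
The 2 values of 71 occupy positions 3–4 → each gets rank 3.
Jon has value 71 → rank 3.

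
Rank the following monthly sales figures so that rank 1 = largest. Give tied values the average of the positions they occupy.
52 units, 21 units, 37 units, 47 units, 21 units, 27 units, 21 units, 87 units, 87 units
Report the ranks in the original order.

Sorted (descending): 87, 87, 52, 47, 37, 27, 21, 21, 21
The 2 values of 87 occupy positions 1–2 → average rank (1+2)/2 = 1.5.
The 3 values of 21 occupy positions 7–9 → average rank 8.

3, 8, 5, 4, 8, 6, 8, 1.5, 1.5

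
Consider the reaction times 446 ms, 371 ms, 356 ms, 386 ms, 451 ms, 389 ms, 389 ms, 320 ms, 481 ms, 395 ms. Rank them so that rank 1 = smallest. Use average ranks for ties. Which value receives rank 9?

Sorted (ascending): 320, 356, 371, 386, 389, 389, 395, 446, 451, 481
The 2 values of 389 occupy positions 5–6 → average rank (5+6)/2 = 5.5.
Rank 9 → value 451.

451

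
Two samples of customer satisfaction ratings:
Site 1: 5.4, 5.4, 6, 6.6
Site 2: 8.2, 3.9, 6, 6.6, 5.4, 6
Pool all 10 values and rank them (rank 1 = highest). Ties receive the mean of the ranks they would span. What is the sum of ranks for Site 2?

Sorted (descending): 8.2, 6.6, 6.6, 6, 6, 6, 5.4, 5.4, 5.4, 3.9
The 2 values of 6.6 occupy positions 2–3 → average rank (2+3)/2 = 2.5.
The 3 values of 6 occupy positions 4–6 → average rank 5.
The 3 values of 5.4 occupy positions 7–9 → average rank 8.
Site 2 values → pooled ranks: 8.2→1, 3.9→10, 6→5, 6.6→2.5, 5.4→8, 6→5
Rank sum = 1 + 10 + 5 + 2.5 + 8 + 5 = 31.5

31.5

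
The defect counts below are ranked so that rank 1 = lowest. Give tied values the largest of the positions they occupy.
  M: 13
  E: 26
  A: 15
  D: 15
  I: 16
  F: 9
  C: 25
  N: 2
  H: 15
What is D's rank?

6

Sorted (ascending): 2, 9, 13, 15, 15, 15, 16, 25, 26
The 3 values of 15 occupy positions 4–6 → each gets rank 6.
D has value 15 → rank 6.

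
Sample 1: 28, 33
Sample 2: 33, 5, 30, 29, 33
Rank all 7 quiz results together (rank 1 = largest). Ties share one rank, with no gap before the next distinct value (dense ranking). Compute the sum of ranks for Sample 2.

12

Sorted (descending): 33, 33, 33, 30, 29, 28, 5
The 3 values of 33 share dense rank 1.
Remaining distinct values take the next consecutive integers.
Sample 2 values → pooled ranks: 33→1, 5→5, 30→2, 29→3, 33→1
Rank sum = 1 + 5 + 2 + 3 + 1 = 12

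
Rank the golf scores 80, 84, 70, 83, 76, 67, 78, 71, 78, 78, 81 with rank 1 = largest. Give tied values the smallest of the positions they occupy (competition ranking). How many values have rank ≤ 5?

Sorted (descending): 84, 83, 81, 80, 78, 78, 78, 76, 71, 70, 67
The 3 values of 78 occupy positions 5–7 → each gets rank 5.
Ranks ≤ 5: {1, 2, 3, 4, 5, 5, 5} → 7 values.

7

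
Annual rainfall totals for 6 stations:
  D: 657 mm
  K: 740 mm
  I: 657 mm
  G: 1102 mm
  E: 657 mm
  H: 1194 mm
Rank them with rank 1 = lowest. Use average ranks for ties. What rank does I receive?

2

Sorted (ascending): 657, 657, 657, 740, 1102, 1194
The 3 values of 657 occupy positions 1–3 → average rank 2.
I has value 657 mm → rank 2.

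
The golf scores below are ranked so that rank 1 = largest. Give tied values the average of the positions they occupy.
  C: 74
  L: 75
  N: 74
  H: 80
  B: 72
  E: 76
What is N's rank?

Sorted (descending): 80, 76, 75, 74, 74, 72
The 2 values of 74 occupy positions 4–5 → average rank (4+5)/2 = 4.5.
N has value 74 → rank 4.5.

4.5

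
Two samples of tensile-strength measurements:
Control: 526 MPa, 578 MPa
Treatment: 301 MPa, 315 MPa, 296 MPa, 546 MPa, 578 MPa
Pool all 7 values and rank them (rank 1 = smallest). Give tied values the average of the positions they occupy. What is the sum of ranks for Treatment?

Sorted (ascending): 296, 301, 315, 526, 546, 578, 578
The 2 values of 578 occupy positions 6–7 → average rank (6+7)/2 = 6.5.
Treatment values → pooled ranks: 301→2, 315→3, 296→1, 546→5, 578→6.5
Rank sum = 2 + 3 + 1 + 5 + 6.5 = 17.5

17.5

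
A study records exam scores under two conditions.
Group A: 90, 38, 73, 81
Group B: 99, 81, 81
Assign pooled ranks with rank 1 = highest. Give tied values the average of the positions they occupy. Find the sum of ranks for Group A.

Sorted (descending): 99, 90, 81, 81, 81, 73, 38
The 3 values of 81 occupy positions 3–5 → average rank 4.
Group A values → pooled ranks: 90→2, 38→7, 73→6, 81→4
Rank sum = 2 + 7 + 6 + 4 = 19

19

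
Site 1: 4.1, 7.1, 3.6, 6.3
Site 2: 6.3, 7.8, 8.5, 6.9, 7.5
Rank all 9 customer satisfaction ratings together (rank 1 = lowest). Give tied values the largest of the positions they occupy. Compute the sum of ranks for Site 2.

Sorted (ascending): 3.6, 4.1, 6.3, 6.3, 6.9, 7.1, 7.5, 7.8, 8.5
The 2 values of 6.3 occupy positions 3–4 → each gets rank 4.
Site 2 values → pooled ranks: 6.3→4, 7.8→8, 8.5→9, 6.9→5, 7.5→7
Rank sum = 4 + 8 + 9 + 5 + 7 = 33

33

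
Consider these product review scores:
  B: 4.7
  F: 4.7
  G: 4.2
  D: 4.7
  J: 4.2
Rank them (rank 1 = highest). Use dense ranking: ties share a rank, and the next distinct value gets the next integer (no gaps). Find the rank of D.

Sorted (descending): 4.7, 4.7, 4.7, 4.2, 4.2
The 3 values of 4.7 share dense rank 1.
The 2 values of 4.2 share dense rank 2.
D has value 4.7 → rank 1.

1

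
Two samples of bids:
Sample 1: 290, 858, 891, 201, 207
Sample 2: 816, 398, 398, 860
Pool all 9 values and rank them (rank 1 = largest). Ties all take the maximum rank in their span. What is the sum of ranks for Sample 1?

28

Sorted (descending): 891, 860, 858, 816, 398, 398, 290, 207, 201
The 2 values of 398 occupy positions 5–6 → each gets rank 6.
Sample 1 values → pooled ranks: 290→7, 858→3, 891→1, 201→9, 207→8
Rank sum = 7 + 3 + 1 + 9 + 8 = 28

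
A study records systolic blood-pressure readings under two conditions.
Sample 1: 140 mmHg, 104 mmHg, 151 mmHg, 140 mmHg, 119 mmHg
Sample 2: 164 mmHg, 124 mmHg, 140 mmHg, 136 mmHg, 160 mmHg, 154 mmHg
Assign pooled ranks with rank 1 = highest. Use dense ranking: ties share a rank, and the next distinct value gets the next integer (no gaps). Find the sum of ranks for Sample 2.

24

Sorted (descending): 164, 160, 154, 151, 140, 140, 140, 136, 124, 119, 104
The 3 values of 140 share dense rank 5.
Remaining distinct values take the next consecutive integers.
Sample 2 values → pooled ranks: 164→1, 124→7, 140→5, 136→6, 160→2, 154→3
Rank sum = 1 + 7 + 5 + 6 + 2 + 3 = 24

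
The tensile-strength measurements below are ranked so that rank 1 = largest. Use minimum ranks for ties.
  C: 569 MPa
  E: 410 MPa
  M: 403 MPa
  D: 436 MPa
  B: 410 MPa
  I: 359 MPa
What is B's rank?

3

Sorted (descending): 569, 436, 410, 410, 403, 359
The 2 values of 410 occupy positions 3–4 → each gets rank 3.
B has value 410 MPa → rank 3.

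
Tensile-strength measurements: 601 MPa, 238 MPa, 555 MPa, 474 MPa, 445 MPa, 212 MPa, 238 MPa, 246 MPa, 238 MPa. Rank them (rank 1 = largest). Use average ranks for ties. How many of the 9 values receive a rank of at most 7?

Sorted (descending): 601, 555, 474, 445, 246, 238, 238, 238, 212
The 3 values of 238 occupy positions 6–8 → average rank 7.
Ranks ≤ 7: {1, 2, 3, 4, 5, 7, 7, 7} → 8 values.

8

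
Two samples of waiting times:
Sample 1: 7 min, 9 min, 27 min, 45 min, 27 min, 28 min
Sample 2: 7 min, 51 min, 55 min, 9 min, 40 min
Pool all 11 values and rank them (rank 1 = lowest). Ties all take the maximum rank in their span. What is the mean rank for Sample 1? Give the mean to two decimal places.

5.67

Sorted (ascending): 7, 7, 9, 9, 27, 27, 28, 40, 45, 51, 55
The 2 values of 7 occupy positions 1–2 → each gets rank 2.
The 2 values of 9 occupy positions 3–4 → each gets rank 4.
The 2 values of 27 occupy positions 5–6 → each gets rank 6.
Sample 1 values → pooled ranks: 7→2, 9→4, 27→6, 45→9, 27→6, 28→7
Mean rank = (2 + 4 + 6 + 9 + 6 + 7) / 6 = 5.67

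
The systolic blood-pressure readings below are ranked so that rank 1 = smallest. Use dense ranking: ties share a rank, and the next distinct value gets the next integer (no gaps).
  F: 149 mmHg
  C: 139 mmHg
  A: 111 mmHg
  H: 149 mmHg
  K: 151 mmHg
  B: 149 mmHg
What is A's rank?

Sorted (ascending): 111, 139, 149, 149, 149, 151
The 3 values of 149 share dense rank 3.
Remaining distinct values take the next consecutive integers.
A has value 111 mmHg → rank 1.

1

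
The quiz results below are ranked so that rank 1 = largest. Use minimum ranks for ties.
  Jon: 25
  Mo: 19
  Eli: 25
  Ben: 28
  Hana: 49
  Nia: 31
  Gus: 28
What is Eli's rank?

Sorted (descending): 49, 31, 28, 28, 25, 25, 19
The 2 values of 28 occupy positions 3–4 → each gets rank 3.
The 2 values of 25 occupy positions 5–6 → each gets rank 5.
Eli has value 25 → rank 5.

5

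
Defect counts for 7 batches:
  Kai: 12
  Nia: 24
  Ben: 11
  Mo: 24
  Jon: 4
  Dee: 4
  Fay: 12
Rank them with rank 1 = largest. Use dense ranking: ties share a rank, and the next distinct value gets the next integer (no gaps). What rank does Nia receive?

Sorted (descending): 24, 24, 12, 12, 11, 4, 4
The 2 values of 24 share dense rank 1.
The 2 values of 12 share dense rank 2.
The 2 values of 4 share dense rank 4.
Remaining distinct values take the next consecutive integers.
Nia has value 24 → rank 1.

1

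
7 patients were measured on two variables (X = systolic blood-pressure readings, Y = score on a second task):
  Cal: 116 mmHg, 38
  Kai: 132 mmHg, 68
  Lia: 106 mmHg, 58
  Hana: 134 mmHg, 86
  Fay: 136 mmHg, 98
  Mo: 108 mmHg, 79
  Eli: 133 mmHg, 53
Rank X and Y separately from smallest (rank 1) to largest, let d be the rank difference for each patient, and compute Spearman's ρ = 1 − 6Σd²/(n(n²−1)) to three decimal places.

0.536

Ranks of variable 1: 3, 4, 1, 6, 7, 2, 5
Ranks of variable 2: 1, 4, 3, 6, 7, 5, 2
d = r₁ − r₂: 2, 0, -2, 0, 0, -3, 3
d²: 4, 0, 4, 0, 0, 9, 9; Σd² = 26
ρ = 1 − 6·26/(7·48) = 1 − 156/336 = 0.536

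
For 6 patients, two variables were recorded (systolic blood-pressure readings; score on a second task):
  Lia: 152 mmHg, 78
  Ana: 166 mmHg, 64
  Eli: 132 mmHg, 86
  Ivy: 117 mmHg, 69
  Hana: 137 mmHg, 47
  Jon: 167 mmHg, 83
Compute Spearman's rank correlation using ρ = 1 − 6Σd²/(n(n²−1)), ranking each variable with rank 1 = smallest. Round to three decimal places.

0.029

Ranks of variable 1: 4, 5, 2, 1, 3, 6
Ranks of variable 2: 4, 2, 6, 3, 1, 5
d = r₁ − r₂: 0, 3, -4, -2, 2, 1
d²: 0, 9, 16, 4, 4, 1; Σd² = 34
ρ = 1 − 6·34/(6·35) = 1 − 204/210 = 0.029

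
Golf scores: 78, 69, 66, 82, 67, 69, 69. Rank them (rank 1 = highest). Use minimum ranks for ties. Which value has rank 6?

Sorted (descending): 82, 78, 69, 69, 69, 67, 66
The 3 values of 69 occupy positions 3–5 → each gets rank 3.
Rank 6 → value 67.

67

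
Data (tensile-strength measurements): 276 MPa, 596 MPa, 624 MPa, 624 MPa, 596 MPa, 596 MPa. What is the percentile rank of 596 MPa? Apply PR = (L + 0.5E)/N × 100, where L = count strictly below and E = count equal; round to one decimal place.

N = 6.
Strictly below 596: 1. Equal to 596: 3.
PR = (1 + 0.5·3)/6 × 100 = 41.7

41.7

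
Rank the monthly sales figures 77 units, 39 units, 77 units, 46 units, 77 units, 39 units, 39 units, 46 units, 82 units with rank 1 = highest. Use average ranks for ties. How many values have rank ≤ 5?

4

Sorted (descending): 82, 77, 77, 77, 46, 46, 39, 39, 39
The 3 values of 77 occupy positions 2–4 → average rank 3.
The 2 values of 46 occupy positions 5–6 → average rank (5+6)/2 = 5.5.
The 3 values of 39 occupy positions 7–9 → average rank 8.
Ranks ≤ 5: {1, 3, 3, 3} → 4 values.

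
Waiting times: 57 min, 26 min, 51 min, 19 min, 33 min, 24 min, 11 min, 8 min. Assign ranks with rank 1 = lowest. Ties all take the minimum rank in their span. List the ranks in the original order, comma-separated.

8, 5, 7, 3, 6, 4, 2, 1

Sorted (ascending): 8, 11, 19, 24, 26, 33, 51, 57
No ties — each value takes its position as its rank.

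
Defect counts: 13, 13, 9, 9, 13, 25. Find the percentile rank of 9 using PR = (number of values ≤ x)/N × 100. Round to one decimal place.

N = 6.
Strictly below 9: 0. Equal to 9: 2.
PR = 2/6 × 100 = 33.3

33.3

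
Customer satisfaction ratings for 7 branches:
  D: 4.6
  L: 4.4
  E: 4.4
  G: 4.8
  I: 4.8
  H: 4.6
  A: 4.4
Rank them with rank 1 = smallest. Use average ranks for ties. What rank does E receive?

2

Sorted (ascending): 4.4, 4.4, 4.4, 4.6, 4.6, 4.8, 4.8
The 3 values of 4.4 occupy positions 1–3 → average rank 2.
The 2 values of 4.6 occupy positions 4–5 → average rank (4+5)/2 = 4.5.
The 2 values of 4.8 occupy positions 6–7 → average rank (6+7)/2 = 6.5.
E has value 4.4 → rank 2.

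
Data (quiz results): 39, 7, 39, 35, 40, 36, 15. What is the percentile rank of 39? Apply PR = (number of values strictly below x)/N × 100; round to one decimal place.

N = 7.
Strictly below 39: 4. Equal to 39: 2.
PR = 4/7 × 100 = 57.1

57.1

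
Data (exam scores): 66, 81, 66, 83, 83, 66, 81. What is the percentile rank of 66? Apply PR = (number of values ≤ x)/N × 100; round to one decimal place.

N = 7.
Strictly below 66: 0. Equal to 66: 3.
PR = 3/7 × 100 = 42.9

42.9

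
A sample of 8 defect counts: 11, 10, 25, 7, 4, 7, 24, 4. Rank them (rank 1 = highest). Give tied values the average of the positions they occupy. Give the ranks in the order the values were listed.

3, 4, 1, 5.5, 7.5, 5.5, 2, 7.5

Sorted (descending): 25, 24, 11, 10, 7, 7, 4, 4
The 2 values of 7 occupy positions 5–6 → average rank (5+6)/2 = 5.5.
The 2 values of 4 occupy positions 7–8 → average rank (7+8)/2 = 7.5.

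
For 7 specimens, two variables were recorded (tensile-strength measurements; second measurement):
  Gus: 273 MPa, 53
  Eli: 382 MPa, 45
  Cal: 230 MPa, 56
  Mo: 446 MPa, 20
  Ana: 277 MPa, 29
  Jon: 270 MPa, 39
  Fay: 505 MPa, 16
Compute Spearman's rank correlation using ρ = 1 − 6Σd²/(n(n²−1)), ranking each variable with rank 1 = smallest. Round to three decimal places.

-0.821

Ranks of variable 1: 3, 5, 1, 6, 4, 2, 7
Ranks of variable 2: 6, 5, 7, 2, 3, 4, 1
d = r₁ − r₂: -3, 0, -6, 4, 1, -2, 6
d²: 9, 0, 36, 16, 1, 4, 36; Σd² = 102
ρ = 1 − 6·102/(7·48) = 1 − 612/336 = -0.821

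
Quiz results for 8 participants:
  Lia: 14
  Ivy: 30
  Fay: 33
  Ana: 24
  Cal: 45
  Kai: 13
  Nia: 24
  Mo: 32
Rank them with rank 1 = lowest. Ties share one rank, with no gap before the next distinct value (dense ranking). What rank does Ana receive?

Sorted (ascending): 13, 14, 24, 24, 30, 32, 33, 45
The 2 values of 24 share dense rank 3.
Remaining distinct values take the next consecutive integers.
Ana has value 24 → rank 3.

3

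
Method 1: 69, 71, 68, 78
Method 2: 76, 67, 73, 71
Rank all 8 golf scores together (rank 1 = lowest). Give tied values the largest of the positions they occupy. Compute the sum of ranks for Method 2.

19

Sorted (ascending): 67, 68, 69, 71, 71, 73, 76, 78
The 2 values of 71 occupy positions 4–5 → each gets rank 5.
Method 2 values → pooled ranks: 76→7, 67→1, 73→6, 71→5
Rank sum = 7 + 1 + 6 + 5 = 19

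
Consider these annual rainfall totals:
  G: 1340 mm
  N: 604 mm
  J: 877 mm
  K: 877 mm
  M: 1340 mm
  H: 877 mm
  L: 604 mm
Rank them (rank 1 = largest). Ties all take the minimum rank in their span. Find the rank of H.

3

Sorted (descending): 1340, 1340, 877, 877, 877, 604, 604
The 2 values of 1340 occupy positions 1–2 → each gets rank 1.
The 3 values of 877 occupy positions 3–5 → each gets rank 3.
The 2 values of 604 occupy positions 6–7 → each gets rank 6.
H has value 877 mm → rank 3.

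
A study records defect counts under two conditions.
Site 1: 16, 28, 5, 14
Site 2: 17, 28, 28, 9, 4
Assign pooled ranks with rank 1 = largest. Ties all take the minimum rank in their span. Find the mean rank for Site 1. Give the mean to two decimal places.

Sorted (descending): 28, 28, 28, 17, 16, 14, 9, 5, 4
The 3 values of 28 occupy positions 1–3 → each gets rank 1.
Site 1 values → pooled ranks: 16→5, 28→1, 5→8, 14→6
Mean rank = (5 + 1 + 8 + 6) / 4 = 5.00

5.00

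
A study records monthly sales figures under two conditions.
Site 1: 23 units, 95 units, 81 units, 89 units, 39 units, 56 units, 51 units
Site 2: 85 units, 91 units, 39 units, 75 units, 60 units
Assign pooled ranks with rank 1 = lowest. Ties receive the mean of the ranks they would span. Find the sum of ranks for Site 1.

Sorted (ascending): 23, 39, 39, 51, 56, 60, 75, 81, 85, 89, 91, 95
The 2 values of 39 occupy positions 2–3 → average rank (2+3)/2 = 2.5.
Site 1 values → pooled ranks: 23→1, 95→12, 81→8, 89→10, 39→2.5, 56→5, 51→4
Rank sum = 1 + 12 + 8 + 10 + 2.5 + 5 + 4 = 42.5

42.5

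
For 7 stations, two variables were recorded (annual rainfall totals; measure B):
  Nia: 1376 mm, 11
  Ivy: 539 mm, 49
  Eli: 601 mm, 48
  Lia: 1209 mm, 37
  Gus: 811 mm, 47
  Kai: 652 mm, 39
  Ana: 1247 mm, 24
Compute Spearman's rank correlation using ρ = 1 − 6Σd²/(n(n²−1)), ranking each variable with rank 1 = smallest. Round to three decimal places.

-0.964

Ranks of variable 1: 7, 1, 2, 5, 4, 3, 6
Ranks of variable 2: 1, 7, 6, 3, 5, 4, 2
d = r₁ − r₂: 6, -6, -4, 2, -1, -1, 4
d²: 36, 36, 16, 4, 1, 1, 16; Σd² = 110
ρ = 1 − 6·110/(7·48) = 1 − 660/336 = -0.964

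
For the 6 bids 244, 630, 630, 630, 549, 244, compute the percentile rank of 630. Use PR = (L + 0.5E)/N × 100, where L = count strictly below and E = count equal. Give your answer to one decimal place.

N = 6.
Strictly below 630: 3. Equal to 630: 3.
PR = (3 + 0.5·3)/6 × 100 = 75.0

75.0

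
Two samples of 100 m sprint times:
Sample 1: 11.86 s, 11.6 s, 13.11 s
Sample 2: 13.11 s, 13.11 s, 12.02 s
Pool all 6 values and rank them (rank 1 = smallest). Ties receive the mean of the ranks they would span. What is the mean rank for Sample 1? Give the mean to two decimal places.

2.67

Sorted (ascending): 11.6, 11.86, 12.02, 13.11, 13.11, 13.11
The 3 values of 13.11 occupy positions 4–6 → average rank 5.
Sample 1 values → pooled ranks: 11.86→2, 11.6→1, 13.11→5
Mean rank = (2 + 1 + 5) / 3 = 2.67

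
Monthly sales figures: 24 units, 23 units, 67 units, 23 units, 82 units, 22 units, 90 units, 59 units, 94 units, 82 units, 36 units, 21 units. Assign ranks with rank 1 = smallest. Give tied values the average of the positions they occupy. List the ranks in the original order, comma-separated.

Sorted (ascending): 21, 22, 23, 23, 24, 36, 59, 67, 82, 82, 90, 94
The 2 values of 23 occupy positions 3–4 → average rank (3+4)/2 = 3.5.
The 2 values of 82 occupy positions 9–10 → average rank (9+10)/2 = 9.5.

5, 3.5, 8, 3.5, 9.5, 2, 11, 7, 12, 9.5, 6, 1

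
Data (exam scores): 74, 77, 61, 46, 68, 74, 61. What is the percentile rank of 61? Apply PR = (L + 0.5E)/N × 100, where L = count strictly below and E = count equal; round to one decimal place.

N = 7.
Strictly below 61: 1. Equal to 61: 2.
PR = (1 + 0.5·2)/7 × 100 = 28.6

28.6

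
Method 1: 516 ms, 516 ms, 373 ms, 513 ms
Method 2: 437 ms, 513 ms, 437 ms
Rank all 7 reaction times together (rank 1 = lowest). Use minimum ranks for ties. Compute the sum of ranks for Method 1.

17

Sorted (ascending): 373, 437, 437, 513, 513, 516, 516
The 2 values of 437 occupy positions 2–3 → each gets rank 2.
The 2 values of 513 occupy positions 4–5 → each gets rank 4.
The 2 values of 516 occupy positions 6–7 → each gets rank 6.
Method 1 values → pooled ranks: 516→6, 516→6, 373→1, 513→4
Rank sum = 6 + 6 + 1 + 4 = 17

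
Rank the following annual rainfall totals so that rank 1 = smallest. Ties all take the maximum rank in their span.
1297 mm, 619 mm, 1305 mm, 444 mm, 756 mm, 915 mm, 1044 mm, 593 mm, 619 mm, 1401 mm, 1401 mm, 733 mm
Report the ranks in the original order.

Sorted (ascending): 444, 593, 619, 619, 733, 756, 915, 1044, 1297, 1305, 1401, 1401
The 2 values of 619 occupy positions 3–4 → each gets rank 4.
The 2 values of 1401 occupy positions 11–12 → each gets rank 12.

9, 4, 10, 1, 6, 7, 8, 2, 4, 12, 12, 5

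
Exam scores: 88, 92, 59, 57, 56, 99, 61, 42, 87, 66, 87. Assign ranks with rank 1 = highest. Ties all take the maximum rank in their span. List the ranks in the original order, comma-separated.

3, 2, 8, 9, 10, 1, 7, 11, 5, 6, 5

Sorted (descending): 99, 92, 88, 87, 87, 66, 61, 59, 57, 56, 42
The 2 values of 87 occupy positions 4–5 → each gets rank 5.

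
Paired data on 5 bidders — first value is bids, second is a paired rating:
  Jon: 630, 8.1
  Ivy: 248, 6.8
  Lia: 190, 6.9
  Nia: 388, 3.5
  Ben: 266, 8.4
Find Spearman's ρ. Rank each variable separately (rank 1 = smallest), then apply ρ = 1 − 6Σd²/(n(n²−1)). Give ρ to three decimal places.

Ranks of variable 1: 5, 2, 1, 4, 3
Ranks of variable 2: 4, 2, 3, 1, 5
d = r₁ − r₂: 1, 0, -2, 3, -2
d²: 1, 0, 4, 9, 4; Σd² = 18
ρ = 1 − 6·18/(5·24) = 1 − 108/120 = 0.100

0.100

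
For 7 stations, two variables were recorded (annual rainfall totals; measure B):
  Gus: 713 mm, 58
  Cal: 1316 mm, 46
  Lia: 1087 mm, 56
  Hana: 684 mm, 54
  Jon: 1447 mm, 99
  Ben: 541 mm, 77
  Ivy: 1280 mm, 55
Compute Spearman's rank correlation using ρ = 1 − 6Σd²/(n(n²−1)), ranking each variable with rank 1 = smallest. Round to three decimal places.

-0.036

Ranks of variable 1: 3, 6, 4, 2, 7, 1, 5
Ranks of variable 2: 5, 1, 4, 2, 7, 6, 3
d = r₁ − r₂: -2, 5, 0, 0, 0, -5, 2
d²: 4, 25, 0, 0, 0, 25, 4; Σd² = 58
ρ = 1 − 6·58/(7·48) = 1 − 348/336 = -0.036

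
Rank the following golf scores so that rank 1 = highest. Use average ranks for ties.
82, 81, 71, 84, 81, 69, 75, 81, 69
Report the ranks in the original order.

Sorted (descending): 84, 82, 81, 81, 81, 75, 71, 69, 69
The 3 values of 81 occupy positions 3–5 → average rank 4.
The 2 values of 69 occupy positions 8–9 → average rank (8+9)/2 = 8.5.

2, 4, 7, 1, 4, 8.5, 6, 4, 8.5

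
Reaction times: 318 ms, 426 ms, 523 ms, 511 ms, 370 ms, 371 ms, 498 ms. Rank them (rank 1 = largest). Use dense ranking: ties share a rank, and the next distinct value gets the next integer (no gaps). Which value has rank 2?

Sorted (descending): 523, 511, 498, 426, 371, 370, 318
No ties — each value takes its position as its rank.
Rank 2 → value 511.

511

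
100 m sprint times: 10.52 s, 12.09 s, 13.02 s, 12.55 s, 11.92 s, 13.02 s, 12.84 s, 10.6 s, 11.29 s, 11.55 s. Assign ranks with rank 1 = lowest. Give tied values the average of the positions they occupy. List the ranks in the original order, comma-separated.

Sorted (ascending): 10.52, 10.6, 11.29, 11.55, 11.92, 12.09, 12.55, 12.84, 13.02, 13.02
The 2 values of 13.02 occupy positions 9–10 → average rank (9+10)/2 = 9.5.

1, 6, 9.5, 7, 5, 9.5, 8, 2, 3, 4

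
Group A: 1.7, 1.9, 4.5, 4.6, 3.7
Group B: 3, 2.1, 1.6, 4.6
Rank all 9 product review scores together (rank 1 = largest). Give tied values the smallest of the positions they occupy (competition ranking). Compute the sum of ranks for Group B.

Sorted (descending): 4.6, 4.6, 4.5, 3.7, 3, 2.1, 1.9, 1.7, 1.6
The 2 values of 4.6 occupy positions 1–2 → each gets rank 1.
Group B values → pooled ranks: 3→5, 2.1→6, 1.6→9, 4.6→1
Rank sum = 5 + 6 + 9 + 1 = 21

21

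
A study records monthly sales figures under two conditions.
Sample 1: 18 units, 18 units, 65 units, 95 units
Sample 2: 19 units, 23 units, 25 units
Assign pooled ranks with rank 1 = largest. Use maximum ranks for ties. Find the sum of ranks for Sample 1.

Sorted (descending): 95, 65, 25, 23, 19, 18, 18
The 2 values of 18 occupy positions 6–7 → each gets rank 7.
Sample 1 values → pooled ranks: 18→7, 18→7, 65→2, 95→1
Rank sum = 7 + 7 + 2 + 1 = 17

17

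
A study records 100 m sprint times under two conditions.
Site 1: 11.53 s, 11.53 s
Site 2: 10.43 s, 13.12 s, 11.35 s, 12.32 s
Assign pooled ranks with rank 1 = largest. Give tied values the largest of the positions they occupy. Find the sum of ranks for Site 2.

14

Sorted (descending): 13.12, 12.32, 11.53, 11.53, 11.35, 10.43
The 2 values of 11.53 occupy positions 3–4 → each gets rank 4.
Site 2 values → pooled ranks: 10.43→6, 13.12→1, 11.35→5, 12.32→2
Rank sum = 6 + 1 + 5 + 2 = 14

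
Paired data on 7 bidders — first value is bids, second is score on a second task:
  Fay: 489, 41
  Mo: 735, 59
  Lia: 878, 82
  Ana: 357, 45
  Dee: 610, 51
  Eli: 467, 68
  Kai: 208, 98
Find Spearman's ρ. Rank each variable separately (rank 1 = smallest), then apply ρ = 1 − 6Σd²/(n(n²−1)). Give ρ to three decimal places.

-0.036

Ranks of variable 1: 4, 6, 7, 2, 5, 3, 1
Ranks of variable 2: 1, 4, 6, 2, 3, 5, 7
d = r₁ − r₂: 3, 2, 1, 0, 2, -2, -6
d²: 9, 4, 1, 0, 4, 4, 36; Σd² = 58
ρ = 1 − 6·58/(7·48) = 1 − 348/336 = -0.036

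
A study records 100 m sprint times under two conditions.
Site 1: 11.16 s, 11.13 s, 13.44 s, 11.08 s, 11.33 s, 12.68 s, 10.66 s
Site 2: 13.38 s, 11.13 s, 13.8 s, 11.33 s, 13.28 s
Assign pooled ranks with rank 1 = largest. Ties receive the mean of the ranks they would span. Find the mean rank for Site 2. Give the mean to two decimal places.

Sorted (descending): 13.8, 13.44, 13.38, 13.28, 12.68, 11.33, 11.33, 11.16, 11.13, 11.13, 11.08, 10.66
The 2 values of 11.33 occupy positions 6–7 → average rank (6+7)/2 = 6.5.
The 2 values of 11.13 occupy positions 9–10 → average rank (9+10)/2 = 9.5.
Site 2 values → pooled ranks: 13.38→3, 11.13→9.5, 13.8→1, 11.33→6.5, 13.28→4
Mean rank = (3 + 9.5 + 1 + 6.5 + 4) / 5 = 4.80

4.80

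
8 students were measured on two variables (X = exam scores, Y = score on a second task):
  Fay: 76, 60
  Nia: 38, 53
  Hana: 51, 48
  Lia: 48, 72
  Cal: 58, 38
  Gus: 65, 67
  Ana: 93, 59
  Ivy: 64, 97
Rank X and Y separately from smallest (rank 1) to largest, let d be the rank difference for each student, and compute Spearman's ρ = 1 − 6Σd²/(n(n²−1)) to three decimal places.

Ranks of variable 1: 7, 1, 3, 2, 4, 6, 8, 5
Ranks of variable 2: 5, 3, 2, 7, 1, 6, 4, 8
d = r₁ − r₂: 2, -2, 1, -5, 3, 0, 4, -3
d²: 4, 4, 1, 25, 9, 0, 16, 9; Σd² = 68
ρ = 1 − 6·68/(8·63) = 1 − 408/504 = 0.190

0.190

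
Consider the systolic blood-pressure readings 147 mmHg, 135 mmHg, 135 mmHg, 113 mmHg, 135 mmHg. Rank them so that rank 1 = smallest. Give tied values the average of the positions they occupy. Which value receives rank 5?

147

Sorted (ascending): 113, 135, 135, 135, 147
The 3 values of 135 occupy positions 2–4 → average rank 3.
Rank 5 → value 147.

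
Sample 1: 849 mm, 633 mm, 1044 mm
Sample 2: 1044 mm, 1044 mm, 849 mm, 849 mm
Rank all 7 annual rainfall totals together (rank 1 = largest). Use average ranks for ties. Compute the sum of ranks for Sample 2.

Sorted (descending): 1044, 1044, 1044, 849, 849, 849, 633
The 3 values of 1044 occupy positions 1–3 → average rank 2.
The 3 values of 849 occupy positions 4–6 → average rank 5.
Sample 2 values → pooled ranks: 1044→2, 1044→2, 849→5, 849→5
Rank sum = 2 + 2 + 5 + 5 = 14

14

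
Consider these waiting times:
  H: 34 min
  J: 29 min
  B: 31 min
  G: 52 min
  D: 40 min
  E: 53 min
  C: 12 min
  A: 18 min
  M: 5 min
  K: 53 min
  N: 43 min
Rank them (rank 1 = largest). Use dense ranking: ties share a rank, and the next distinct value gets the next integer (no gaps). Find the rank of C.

9

Sorted (descending): 53, 53, 52, 43, 40, 34, 31, 29, 18, 12, 5
The 2 values of 53 share dense rank 1.
Remaining distinct values take the next consecutive integers.
C has value 12 min → rank 9.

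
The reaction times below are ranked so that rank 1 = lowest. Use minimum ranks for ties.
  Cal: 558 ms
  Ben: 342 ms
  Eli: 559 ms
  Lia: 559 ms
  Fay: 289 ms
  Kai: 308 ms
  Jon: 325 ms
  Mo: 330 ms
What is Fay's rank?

1

Sorted (ascending): 289, 308, 325, 330, 342, 558, 559, 559
The 2 values of 559 occupy positions 7–8 → each gets rank 7.
Fay has value 289 ms → rank 1.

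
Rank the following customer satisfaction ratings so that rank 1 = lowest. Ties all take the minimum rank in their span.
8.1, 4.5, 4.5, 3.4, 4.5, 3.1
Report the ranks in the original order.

Sorted (ascending): 3.1, 3.4, 4.5, 4.5, 4.5, 8.1
The 3 values of 4.5 occupy positions 3–5 → each gets rank 3.

6, 3, 3, 2, 3, 1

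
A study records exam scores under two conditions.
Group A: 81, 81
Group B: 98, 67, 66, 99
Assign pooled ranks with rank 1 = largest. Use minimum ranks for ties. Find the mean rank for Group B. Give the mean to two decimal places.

Sorted (descending): 99, 98, 81, 81, 67, 66
The 2 values of 81 occupy positions 3–4 → each gets rank 3.
Group B values → pooled ranks: 98→2, 67→5, 66→6, 99→1
Mean rank = (2 + 5 + 6 + 1) / 4 = 3.50

3.50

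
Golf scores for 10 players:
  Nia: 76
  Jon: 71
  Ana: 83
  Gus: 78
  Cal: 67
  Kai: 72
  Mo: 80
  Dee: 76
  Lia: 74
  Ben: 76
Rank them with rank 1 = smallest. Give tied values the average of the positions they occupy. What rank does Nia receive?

Sorted (ascending): 67, 71, 72, 74, 76, 76, 76, 78, 80, 83
The 3 values of 76 occupy positions 5–7 → average rank 6.
Nia has value 76 → rank 6.

6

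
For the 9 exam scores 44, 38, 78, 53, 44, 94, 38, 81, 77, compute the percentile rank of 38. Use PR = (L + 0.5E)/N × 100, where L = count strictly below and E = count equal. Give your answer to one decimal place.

11.1

N = 9.
Strictly below 38: 0. Equal to 38: 2.
PR = (0 + 0.5·2)/9 × 100 = 11.1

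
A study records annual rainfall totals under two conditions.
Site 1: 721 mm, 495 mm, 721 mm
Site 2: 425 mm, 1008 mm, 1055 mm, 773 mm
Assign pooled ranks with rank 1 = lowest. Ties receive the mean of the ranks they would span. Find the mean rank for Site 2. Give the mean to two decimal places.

4.75

Sorted (ascending): 425, 495, 721, 721, 773, 1008, 1055
The 2 values of 721 occupy positions 3–4 → average rank (3+4)/2 = 3.5.
Site 2 values → pooled ranks: 425→1, 1008→6, 1055→7, 773→5
Mean rank = (1 + 6 + 7 + 5) / 4 = 4.75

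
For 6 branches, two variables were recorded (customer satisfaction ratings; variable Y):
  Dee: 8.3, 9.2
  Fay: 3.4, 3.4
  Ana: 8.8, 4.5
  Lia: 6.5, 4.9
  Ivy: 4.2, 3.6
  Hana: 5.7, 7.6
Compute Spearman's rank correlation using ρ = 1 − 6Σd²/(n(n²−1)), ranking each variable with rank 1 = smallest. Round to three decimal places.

0.600

Ranks of variable 1: 5, 1, 6, 4, 2, 3
Ranks of variable 2: 6, 1, 3, 4, 2, 5
d = r₁ − r₂: -1, 0, 3, 0, 0, -2
d²: 1, 0, 9, 0, 0, 4; Σd² = 14
ρ = 1 − 6·14/(6·35) = 1 − 84/210 = 0.600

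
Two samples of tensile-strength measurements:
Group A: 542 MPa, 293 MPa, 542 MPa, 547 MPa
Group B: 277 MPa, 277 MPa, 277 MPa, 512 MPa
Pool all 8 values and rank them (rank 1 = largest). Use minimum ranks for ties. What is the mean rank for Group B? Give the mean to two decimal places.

Sorted (descending): 547, 542, 542, 512, 293, 277, 277, 277
The 2 values of 542 occupy positions 2–3 → each gets rank 2.
The 3 values of 277 occupy positions 6–8 → each gets rank 6.
Group B values → pooled ranks: 277→6, 277→6, 277→6, 512→4
Mean rank = (6 + 6 + 6 + 4) / 4 = 5.50

5.50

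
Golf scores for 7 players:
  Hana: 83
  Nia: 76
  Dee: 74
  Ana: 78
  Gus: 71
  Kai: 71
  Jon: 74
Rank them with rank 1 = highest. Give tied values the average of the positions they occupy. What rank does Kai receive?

Sorted (descending): 83, 78, 76, 74, 74, 71, 71
The 2 values of 74 occupy positions 4–5 → average rank (4+5)/2 = 4.5.
The 2 values of 71 occupy positions 6–7 → average rank (6+7)/2 = 6.5.
Kai has value 71 → rank 6.5.

6.5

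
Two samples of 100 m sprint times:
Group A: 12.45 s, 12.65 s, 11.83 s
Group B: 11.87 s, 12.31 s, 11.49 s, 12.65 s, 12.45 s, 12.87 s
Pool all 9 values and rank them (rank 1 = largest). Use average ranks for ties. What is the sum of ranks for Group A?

Sorted (descending): 12.87, 12.65, 12.65, 12.45, 12.45, 12.31, 11.87, 11.83, 11.49
The 2 values of 12.65 occupy positions 2–3 → average rank (2+3)/2 = 2.5.
The 2 values of 12.45 occupy positions 4–5 → average rank (4+5)/2 = 4.5.
Group A values → pooled ranks: 12.45→4.5, 12.65→2.5, 11.83→8
Rank sum = 4.5 + 2.5 + 8 = 15

15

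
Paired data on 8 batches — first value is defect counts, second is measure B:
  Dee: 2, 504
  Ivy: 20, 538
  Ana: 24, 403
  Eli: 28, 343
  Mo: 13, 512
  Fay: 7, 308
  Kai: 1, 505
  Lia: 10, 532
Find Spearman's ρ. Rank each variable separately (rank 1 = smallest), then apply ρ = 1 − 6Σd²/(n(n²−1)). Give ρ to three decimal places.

-0.071

Ranks of variable 1: 2, 6, 7, 8, 5, 3, 1, 4
Ranks of variable 2: 4, 8, 3, 2, 6, 1, 5, 7
d = r₁ − r₂: -2, -2, 4, 6, -1, 2, -4, -3
d²: 4, 4, 16, 36, 1, 4, 16, 9; Σd² = 90
ρ = 1 − 6·90/(8·63) = 1 − 540/504 = -0.071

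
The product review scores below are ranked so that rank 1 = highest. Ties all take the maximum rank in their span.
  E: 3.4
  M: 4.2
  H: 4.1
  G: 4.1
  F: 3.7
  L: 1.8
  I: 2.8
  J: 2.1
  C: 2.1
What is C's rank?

Sorted (descending): 4.2, 4.1, 4.1, 3.7, 3.4, 2.8, 2.1, 2.1, 1.8
The 2 values of 4.1 occupy positions 2–3 → each gets rank 3.
The 2 values of 2.1 occupy positions 7–8 → each gets rank 8.
C has value 2.1 → rank 8.

8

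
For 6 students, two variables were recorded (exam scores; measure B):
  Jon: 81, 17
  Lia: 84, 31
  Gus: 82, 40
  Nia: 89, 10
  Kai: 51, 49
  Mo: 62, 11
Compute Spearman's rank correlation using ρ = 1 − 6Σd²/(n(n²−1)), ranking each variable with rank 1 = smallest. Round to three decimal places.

Ranks of variable 1: 3, 5, 4, 6, 1, 2
Ranks of variable 2: 3, 4, 5, 1, 6, 2
d = r₁ − r₂: 0, 1, -1, 5, -5, 0
d²: 0, 1, 1, 25, 25, 0; Σd² = 52
ρ = 1 − 6·52/(6·35) = 1 − 312/210 = -0.486

-0.486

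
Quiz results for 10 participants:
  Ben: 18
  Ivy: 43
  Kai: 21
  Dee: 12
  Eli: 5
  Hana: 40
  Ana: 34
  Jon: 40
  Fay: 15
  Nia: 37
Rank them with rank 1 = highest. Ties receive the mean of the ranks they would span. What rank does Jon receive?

Sorted (descending): 43, 40, 40, 37, 34, 21, 18, 15, 12, 5
The 2 values of 40 occupy positions 2–3 → average rank (2+3)/2 = 2.5.
Jon has value 40 → rank 2.5.

2.5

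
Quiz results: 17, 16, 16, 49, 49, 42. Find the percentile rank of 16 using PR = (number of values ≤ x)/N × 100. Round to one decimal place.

N = 6.
Strictly below 16: 0. Equal to 16: 2.
PR = 2/6 × 100 = 33.3

33.3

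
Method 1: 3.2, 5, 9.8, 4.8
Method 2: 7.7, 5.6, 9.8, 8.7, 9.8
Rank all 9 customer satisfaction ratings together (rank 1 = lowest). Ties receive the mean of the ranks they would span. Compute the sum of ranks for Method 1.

14

Sorted (ascending): 3.2, 4.8, 5, 5.6, 7.7, 8.7, 9.8, 9.8, 9.8
The 3 values of 9.8 occupy positions 7–9 → average rank 8.
Method 1 values → pooled ranks: 3.2→1, 5→3, 9.8→8, 4.8→2
Rank sum = 1 + 3 + 8 + 2 = 14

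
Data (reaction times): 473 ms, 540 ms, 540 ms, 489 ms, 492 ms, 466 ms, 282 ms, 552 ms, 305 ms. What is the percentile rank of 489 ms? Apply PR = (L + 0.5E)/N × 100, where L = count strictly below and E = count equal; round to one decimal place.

N = 9.
Strictly below 489: 4. Equal to 489: 1.
PR = (4 + 0.5·1)/9 × 100 = 50.0

50.0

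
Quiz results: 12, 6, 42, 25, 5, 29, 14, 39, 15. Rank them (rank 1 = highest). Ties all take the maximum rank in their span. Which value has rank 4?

Sorted (descending): 42, 39, 29, 25, 15, 14, 12, 6, 5
No ties — each value takes its position as its rank.
Rank 4 → value 25.

25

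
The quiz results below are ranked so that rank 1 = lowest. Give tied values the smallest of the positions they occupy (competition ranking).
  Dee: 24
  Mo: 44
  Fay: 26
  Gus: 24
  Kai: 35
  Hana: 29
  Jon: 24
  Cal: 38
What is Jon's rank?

Sorted (ascending): 24, 24, 24, 26, 29, 35, 38, 44
The 3 values of 24 occupy positions 1–3 → each gets rank 1.
Jon has value 24 → rank 1.

1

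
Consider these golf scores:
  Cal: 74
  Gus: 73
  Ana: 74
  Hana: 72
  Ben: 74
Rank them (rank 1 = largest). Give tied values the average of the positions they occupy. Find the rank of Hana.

5

Sorted (descending): 74, 74, 74, 73, 72
The 3 values of 74 occupy positions 1–3 → average rank 2.
Hana has value 72 → rank 5.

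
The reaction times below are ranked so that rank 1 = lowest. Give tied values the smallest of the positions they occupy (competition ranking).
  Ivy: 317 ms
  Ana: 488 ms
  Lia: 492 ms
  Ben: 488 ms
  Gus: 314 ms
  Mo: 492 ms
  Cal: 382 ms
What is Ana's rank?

Sorted (ascending): 314, 317, 382, 488, 488, 492, 492
The 2 values of 488 occupy positions 4–5 → each gets rank 4.
The 2 values of 492 occupy positions 6–7 → each gets rank 6.
Ana has value 488 ms → rank 4.

4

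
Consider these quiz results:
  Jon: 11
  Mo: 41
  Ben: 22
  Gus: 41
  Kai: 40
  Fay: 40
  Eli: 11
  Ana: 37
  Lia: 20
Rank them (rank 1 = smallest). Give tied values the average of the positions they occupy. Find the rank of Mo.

8.5

Sorted (ascending): 11, 11, 20, 22, 37, 40, 40, 41, 41
The 2 values of 11 occupy positions 1–2 → average rank (1+2)/2 = 1.5.
The 2 values of 40 occupy positions 6–7 → average rank (6+7)/2 = 6.5.
The 2 values of 41 occupy positions 8–9 → average rank (8+9)/2 = 8.5.
Mo has value 41 → rank 8.5.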